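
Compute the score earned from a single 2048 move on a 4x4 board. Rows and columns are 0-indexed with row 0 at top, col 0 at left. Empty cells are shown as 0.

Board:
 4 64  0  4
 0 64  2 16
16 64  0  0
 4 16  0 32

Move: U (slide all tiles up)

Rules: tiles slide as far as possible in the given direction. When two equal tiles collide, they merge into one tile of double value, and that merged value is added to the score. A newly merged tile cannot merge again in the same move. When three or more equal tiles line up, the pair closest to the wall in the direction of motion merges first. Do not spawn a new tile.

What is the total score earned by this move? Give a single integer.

Answer: 128

Derivation:
Slide up:
col 0: [4, 0, 16, 4] -> [4, 16, 4, 0]  score +0 (running 0)
col 1: [64, 64, 64, 16] -> [128, 64, 16, 0]  score +128 (running 128)
col 2: [0, 2, 0, 0] -> [2, 0, 0, 0]  score +0 (running 128)
col 3: [4, 16, 0, 32] -> [4, 16, 32, 0]  score +0 (running 128)
Board after move:
  4 128   2   4
 16  64   0  16
  4  16   0  32
  0   0   0   0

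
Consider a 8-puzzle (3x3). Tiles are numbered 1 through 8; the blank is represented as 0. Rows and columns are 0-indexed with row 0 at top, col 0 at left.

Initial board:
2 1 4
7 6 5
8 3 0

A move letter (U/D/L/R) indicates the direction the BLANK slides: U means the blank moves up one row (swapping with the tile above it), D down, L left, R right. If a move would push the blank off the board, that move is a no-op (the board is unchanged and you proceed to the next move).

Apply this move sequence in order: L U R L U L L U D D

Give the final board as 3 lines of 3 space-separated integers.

After move 1 (L):
2 1 4
7 6 5
8 0 3

After move 2 (U):
2 1 4
7 0 5
8 6 3

After move 3 (R):
2 1 4
7 5 0
8 6 3

After move 4 (L):
2 1 4
7 0 5
8 6 3

After move 5 (U):
2 0 4
7 1 5
8 6 3

After move 6 (L):
0 2 4
7 1 5
8 6 3

After move 7 (L):
0 2 4
7 1 5
8 6 3

After move 8 (U):
0 2 4
7 1 5
8 6 3

After move 9 (D):
7 2 4
0 1 5
8 6 3

After move 10 (D):
7 2 4
8 1 5
0 6 3

Answer: 7 2 4
8 1 5
0 6 3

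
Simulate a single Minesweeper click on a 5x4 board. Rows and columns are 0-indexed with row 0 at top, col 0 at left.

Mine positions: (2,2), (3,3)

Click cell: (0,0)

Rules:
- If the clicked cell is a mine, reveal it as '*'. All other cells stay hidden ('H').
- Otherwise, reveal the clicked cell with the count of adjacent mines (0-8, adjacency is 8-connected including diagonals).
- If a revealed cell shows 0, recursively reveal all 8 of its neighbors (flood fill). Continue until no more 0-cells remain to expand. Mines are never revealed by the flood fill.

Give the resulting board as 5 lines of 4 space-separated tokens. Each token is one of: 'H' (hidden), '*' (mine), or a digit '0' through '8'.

0 0 0 0
0 1 1 1
0 1 H H
0 1 2 H
0 0 1 H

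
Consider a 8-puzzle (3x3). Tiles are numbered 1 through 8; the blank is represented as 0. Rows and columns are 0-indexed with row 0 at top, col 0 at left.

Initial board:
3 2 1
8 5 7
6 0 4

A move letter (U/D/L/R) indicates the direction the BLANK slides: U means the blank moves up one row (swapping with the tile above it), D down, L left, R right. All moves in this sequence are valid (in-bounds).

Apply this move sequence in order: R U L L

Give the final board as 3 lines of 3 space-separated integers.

After move 1 (R):
3 2 1
8 5 7
6 4 0

After move 2 (U):
3 2 1
8 5 0
6 4 7

After move 3 (L):
3 2 1
8 0 5
6 4 7

After move 4 (L):
3 2 1
0 8 5
6 4 7

Answer: 3 2 1
0 8 5
6 4 7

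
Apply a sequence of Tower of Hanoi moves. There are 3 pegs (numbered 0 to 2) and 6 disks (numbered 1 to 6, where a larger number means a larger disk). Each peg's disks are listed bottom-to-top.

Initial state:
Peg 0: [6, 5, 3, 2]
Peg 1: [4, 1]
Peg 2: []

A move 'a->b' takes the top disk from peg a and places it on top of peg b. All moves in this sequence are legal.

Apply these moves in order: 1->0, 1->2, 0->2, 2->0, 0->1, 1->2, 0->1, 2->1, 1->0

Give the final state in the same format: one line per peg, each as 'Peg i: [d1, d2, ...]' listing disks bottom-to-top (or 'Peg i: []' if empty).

After move 1 (1->0):
Peg 0: [6, 5, 3, 2, 1]
Peg 1: [4]
Peg 2: []

After move 2 (1->2):
Peg 0: [6, 5, 3, 2, 1]
Peg 1: []
Peg 2: [4]

After move 3 (0->2):
Peg 0: [6, 5, 3, 2]
Peg 1: []
Peg 2: [4, 1]

After move 4 (2->0):
Peg 0: [6, 5, 3, 2, 1]
Peg 1: []
Peg 2: [4]

After move 5 (0->1):
Peg 0: [6, 5, 3, 2]
Peg 1: [1]
Peg 2: [4]

After move 6 (1->2):
Peg 0: [6, 5, 3, 2]
Peg 1: []
Peg 2: [4, 1]

After move 7 (0->1):
Peg 0: [6, 5, 3]
Peg 1: [2]
Peg 2: [4, 1]

After move 8 (2->1):
Peg 0: [6, 5, 3]
Peg 1: [2, 1]
Peg 2: [4]

After move 9 (1->0):
Peg 0: [6, 5, 3, 1]
Peg 1: [2]
Peg 2: [4]

Answer: Peg 0: [6, 5, 3, 1]
Peg 1: [2]
Peg 2: [4]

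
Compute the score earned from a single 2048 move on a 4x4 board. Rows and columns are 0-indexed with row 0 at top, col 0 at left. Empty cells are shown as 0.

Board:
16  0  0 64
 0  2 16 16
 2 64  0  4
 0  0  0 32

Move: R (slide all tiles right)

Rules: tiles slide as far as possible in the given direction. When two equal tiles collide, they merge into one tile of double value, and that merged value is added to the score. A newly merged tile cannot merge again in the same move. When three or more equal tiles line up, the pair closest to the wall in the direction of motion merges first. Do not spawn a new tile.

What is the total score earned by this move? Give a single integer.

Slide right:
row 0: [16, 0, 0, 64] -> [0, 0, 16, 64]  score +0 (running 0)
row 1: [0, 2, 16, 16] -> [0, 0, 2, 32]  score +32 (running 32)
row 2: [2, 64, 0, 4] -> [0, 2, 64, 4]  score +0 (running 32)
row 3: [0, 0, 0, 32] -> [0, 0, 0, 32]  score +0 (running 32)
Board after move:
 0  0 16 64
 0  0  2 32
 0  2 64  4
 0  0  0 32

Answer: 32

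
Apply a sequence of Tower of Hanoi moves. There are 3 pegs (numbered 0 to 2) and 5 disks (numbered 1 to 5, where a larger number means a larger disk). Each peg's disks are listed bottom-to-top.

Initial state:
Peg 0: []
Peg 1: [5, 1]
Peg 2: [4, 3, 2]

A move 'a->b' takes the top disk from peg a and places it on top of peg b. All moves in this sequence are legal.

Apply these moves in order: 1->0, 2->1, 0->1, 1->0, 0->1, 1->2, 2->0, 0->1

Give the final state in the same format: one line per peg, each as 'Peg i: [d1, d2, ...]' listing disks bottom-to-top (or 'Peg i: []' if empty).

After move 1 (1->0):
Peg 0: [1]
Peg 1: [5]
Peg 2: [4, 3, 2]

After move 2 (2->1):
Peg 0: [1]
Peg 1: [5, 2]
Peg 2: [4, 3]

After move 3 (0->1):
Peg 0: []
Peg 1: [5, 2, 1]
Peg 2: [4, 3]

After move 4 (1->0):
Peg 0: [1]
Peg 1: [5, 2]
Peg 2: [4, 3]

After move 5 (0->1):
Peg 0: []
Peg 1: [5, 2, 1]
Peg 2: [4, 3]

After move 6 (1->2):
Peg 0: []
Peg 1: [5, 2]
Peg 2: [4, 3, 1]

After move 7 (2->0):
Peg 0: [1]
Peg 1: [5, 2]
Peg 2: [4, 3]

After move 8 (0->1):
Peg 0: []
Peg 1: [5, 2, 1]
Peg 2: [4, 3]

Answer: Peg 0: []
Peg 1: [5, 2, 1]
Peg 2: [4, 3]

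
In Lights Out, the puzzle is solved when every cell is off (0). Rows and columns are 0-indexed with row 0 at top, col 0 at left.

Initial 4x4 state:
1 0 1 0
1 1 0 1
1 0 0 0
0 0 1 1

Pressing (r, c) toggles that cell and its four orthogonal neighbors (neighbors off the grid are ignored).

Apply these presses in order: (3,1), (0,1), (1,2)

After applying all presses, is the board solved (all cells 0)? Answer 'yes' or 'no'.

After press 1 at (3,1):
1 0 1 0
1 1 0 1
1 1 0 0
1 1 0 1

After press 2 at (0,1):
0 1 0 0
1 0 0 1
1 1 0 0
1 1 0 1

After press 3 at (1,2):
0 1 1 0
1 1 1 0
1 1 1 0
1 1 0 1

Lights still on: 11

Answer: no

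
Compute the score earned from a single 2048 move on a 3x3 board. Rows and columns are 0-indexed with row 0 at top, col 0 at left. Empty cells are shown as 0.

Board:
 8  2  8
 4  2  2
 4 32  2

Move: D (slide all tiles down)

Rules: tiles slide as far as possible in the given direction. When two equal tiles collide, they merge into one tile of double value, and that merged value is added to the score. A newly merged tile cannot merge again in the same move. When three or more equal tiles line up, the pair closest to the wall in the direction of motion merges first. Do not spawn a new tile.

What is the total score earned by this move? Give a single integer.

Slide down:
col 0: [8, 4, 4] -> [0, 8, 8]  score +8 (running 8)
col 1: [2, 2, 32] -> [0, 4, 32]  score +4 (running 12)
col 2: [8, 2, 2] -> [0, 8, 4]  score +4 (running 16)
Board after move:
 0  0  0
 8  4  8
 8 32  4

Answer: 16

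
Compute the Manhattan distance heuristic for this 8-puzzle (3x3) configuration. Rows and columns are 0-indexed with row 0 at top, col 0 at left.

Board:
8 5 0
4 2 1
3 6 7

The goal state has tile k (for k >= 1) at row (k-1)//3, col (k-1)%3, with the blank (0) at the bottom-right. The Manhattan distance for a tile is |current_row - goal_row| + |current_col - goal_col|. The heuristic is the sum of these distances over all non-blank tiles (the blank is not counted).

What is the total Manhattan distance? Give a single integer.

Tile 8: at (0,0), goal (2,1), distance |0-2|+|0-1| = 3
Tile 5: at (0,1), goal (1,1), distance |0-1|+|1-1| = 1
Tile 4: at (1,0), goal (1,0), distance |1-1|+|0-0| = 0
Tile 2: at (1,1), goal (0,1), distance |1-0|+|1-1| = 1
Tile 1: at (1,2), goal (0,0), distance |1-0|+|2-0| = 3
Tile 3: at (2,0), goal (0,2), distance |2-0|+|0-2| = 4
Tile 6: at (2,1), goal (1,2), distance |2-1|+|1-2| = 2
Tile 7: at (2,2), goal (2,0), distance |2-2|+|2-0| = 2
Sum: 3 + 1 + 0 + 1 + 3 + 4 + 2 + 2 = 16

Answer: 16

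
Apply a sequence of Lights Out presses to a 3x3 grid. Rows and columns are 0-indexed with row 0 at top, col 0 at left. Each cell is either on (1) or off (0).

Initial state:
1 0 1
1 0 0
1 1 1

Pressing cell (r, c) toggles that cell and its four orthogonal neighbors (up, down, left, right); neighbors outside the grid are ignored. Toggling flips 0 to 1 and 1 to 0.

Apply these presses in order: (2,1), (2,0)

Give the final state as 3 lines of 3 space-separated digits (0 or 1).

Answer: 1 0 1
0 1 0
1 1 0

Derivation:
After press 1 at (2,1):
1 0 1
1 1 0
0 0 0

After press 2 at (2,0):
1 0 1
0 1 0
1 1 0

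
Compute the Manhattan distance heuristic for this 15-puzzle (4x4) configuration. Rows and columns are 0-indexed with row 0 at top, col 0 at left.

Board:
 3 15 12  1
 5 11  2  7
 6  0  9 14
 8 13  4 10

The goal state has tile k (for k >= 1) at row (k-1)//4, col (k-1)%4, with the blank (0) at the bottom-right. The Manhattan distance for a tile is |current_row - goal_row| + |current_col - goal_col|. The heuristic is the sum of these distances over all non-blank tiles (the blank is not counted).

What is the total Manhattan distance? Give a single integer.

Answer: 37

Derivation:
Tile 3: at (0,0), goal (0,2), distance |0-0|+|0-2| = 2
Tile 15: at (0,1), goal (3,2), distance |0-3|+|1-2| = 4
Tile 12: at (0,2), goal (2,3), distance |0-2|+|2-3| = 3
Tile 1: at (0,3), goal (0,0), distance |0-0|+|3-0| = 3
Tile 5: at (1,0), goal (1,0), distance |1-1|+|0-0| = 0
Tile 11: at (1,1), goal (2,2), distance |1-2|+|1-2| = 2
Tile 2: at (1,2), goal (0,1), distance |1-0|+|2-1| = 2
Tile 7: at (1,3), goal (1,2), distance |1-1|+|3-2| = 1
Tile 6: at (2,0), goal (1,1), distance |2-1|+|0-1| = 2
Tile 9: at (2,2), goal (2,0), distance |2-2|+|2-0| = 2
Tile 14: at (2,3), goal (3,1), distance |2-3|+|3-1| = 3
Tile 8: at (3,0), goal (1,3), distance |3-1|+|0-3| = 5
Tile 13: at (3,1), goal (3,0), distance |3-3|+|1-0| = 1
Tile 4: at (3,2), goal (0,3), distance |3-0|+|2-3| = 4
Tile 10: at (3,3), goal (2,1), distance |3-2|+|3-1| = 3
Sum: 2 + 4 + 3 + 3 + 0 + 2 + 2 + 1 + 2 + 2 + 3 + 5 + 1 + 4 + 3 = 37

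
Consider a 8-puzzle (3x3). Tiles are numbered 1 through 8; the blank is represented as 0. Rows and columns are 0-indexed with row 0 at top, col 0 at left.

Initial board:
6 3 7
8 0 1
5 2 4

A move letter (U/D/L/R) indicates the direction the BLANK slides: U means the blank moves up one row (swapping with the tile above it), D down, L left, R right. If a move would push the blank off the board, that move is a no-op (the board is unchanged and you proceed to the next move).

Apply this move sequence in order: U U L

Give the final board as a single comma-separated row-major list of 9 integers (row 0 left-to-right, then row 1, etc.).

Answer: 0, 6, 7, 8, 3, 1, 5, 2, 4

Derivation:
After move 1 (U):
6 0 7
8 3 1
5 2 4

After move 2 (U):
6 0 7
8 3 1
5 2 4

After move 3 (L):
0 6 7
8 3 1
5 2 4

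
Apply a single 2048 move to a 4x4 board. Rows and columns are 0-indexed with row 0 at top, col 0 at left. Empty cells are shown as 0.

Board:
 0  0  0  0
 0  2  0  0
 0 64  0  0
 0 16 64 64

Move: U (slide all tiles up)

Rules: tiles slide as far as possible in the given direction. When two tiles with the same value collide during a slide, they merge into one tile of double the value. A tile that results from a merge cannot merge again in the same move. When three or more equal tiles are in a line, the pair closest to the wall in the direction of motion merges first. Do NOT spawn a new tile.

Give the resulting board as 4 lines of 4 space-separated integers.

Answer:  0  2 64 64
 0 64  0  0
 0 16  0  0
 0  0  0  0

Derivation:
Slide up:
col 0: [0, 0, 0, 0] -> [0, 0, 0, 0]
col 1: [0, 2, 64, 16] -> [2, 64, 16, 0]
col 2: [0, 0, 0, 64] -> [64, 0, 0, 0]
col 3: [0, 0, 0, 64] -> [64, 0, 0, 0]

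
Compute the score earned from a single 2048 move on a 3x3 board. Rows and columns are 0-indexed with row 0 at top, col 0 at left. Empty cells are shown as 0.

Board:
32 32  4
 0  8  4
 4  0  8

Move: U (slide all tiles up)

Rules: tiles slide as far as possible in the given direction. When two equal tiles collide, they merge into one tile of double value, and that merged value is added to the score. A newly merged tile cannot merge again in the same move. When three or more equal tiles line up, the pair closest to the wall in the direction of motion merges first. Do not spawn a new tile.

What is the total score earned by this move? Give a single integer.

Slide up:
col 0: [32, 0, 4] -> [32, 4, 0]  score +0 (running 0)
col 1: [32, 8, 0] -> [32, 8, 0]  score +0 (running 0)
col 2: [4, 4, 8] -> [8, 8, 0]  score +8 (running 8)
Board after move:
32 32  8
 4  8  8
 0  0  0

Answer: 8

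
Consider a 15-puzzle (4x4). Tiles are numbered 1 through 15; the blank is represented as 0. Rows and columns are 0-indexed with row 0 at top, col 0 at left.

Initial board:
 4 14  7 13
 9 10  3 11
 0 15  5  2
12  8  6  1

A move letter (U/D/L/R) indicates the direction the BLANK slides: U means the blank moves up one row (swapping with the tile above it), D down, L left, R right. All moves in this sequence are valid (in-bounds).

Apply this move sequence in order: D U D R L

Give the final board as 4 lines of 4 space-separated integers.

After move 1 (D):
 4 14  7 13
 9 10  3 11
12 15  5  2
 0  8  6  1

After move 2 (U):
 4 14  7 13
 9 10  3 11
 0 15  5  2
12  8  6  1

After move 3 (D):
 4 14  7 13
 9 10  3 11
12 15  5  2
 0  8  6  1

After move 4 (R):
 4 14  7 13
 9 10  3 11
12 15  5  2
 8  0  6  1

After move 5 (L):
 4 14  7 13
 9 10  3 11
12 15  5  2
 0  8  6  1

Answer:  4 14  7 13
 9 10  3 11
12 15  5  2
 0  8  6  1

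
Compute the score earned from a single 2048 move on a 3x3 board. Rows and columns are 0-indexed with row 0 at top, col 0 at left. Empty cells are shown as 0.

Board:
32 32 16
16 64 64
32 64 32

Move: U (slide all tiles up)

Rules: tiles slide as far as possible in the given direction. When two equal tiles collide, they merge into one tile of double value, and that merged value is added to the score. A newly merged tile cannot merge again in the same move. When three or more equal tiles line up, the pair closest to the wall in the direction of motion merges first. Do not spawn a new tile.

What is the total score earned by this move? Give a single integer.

Answer: 128

Derivation:
Slide up:
col 0: [32, 16, 32] -> [32, 16, 32]  score +0 (running 0)
col 1: [32, 64, 64] -> [32, 128, 0]  score +128 (running 128)
col 2: [16, 64, 32] -> [16, 64, 32]  score +0 (running 128)
Board after move:
 32  32  16
 16 128  64
 32   0  32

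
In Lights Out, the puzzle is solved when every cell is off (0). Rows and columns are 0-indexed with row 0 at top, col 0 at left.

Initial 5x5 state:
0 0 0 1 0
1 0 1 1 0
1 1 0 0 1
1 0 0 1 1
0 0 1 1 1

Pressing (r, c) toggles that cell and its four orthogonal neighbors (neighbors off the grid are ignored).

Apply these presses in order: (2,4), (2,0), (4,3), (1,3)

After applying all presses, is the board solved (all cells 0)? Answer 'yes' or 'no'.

Answer: yes

Derivation:
After press 1 at (2,4):
0 0 0 1 0
1 0 1 1 1
1 1 0 1 0
1 0 0 1 0
0 0 1 1 1

After press 2 at (2,0):
0 0 0 1 0
0 0 1 1 1
0 0 0 1 0
0 0 0 1 0
0 0 1 1 1

After press 3 at (4,3):
0 0 0 1 0
0 0 1 1 1
0 0 0 1 0
0 0 0 0 0
0 0 0 0 0

After press 4 at (1,3):
0 0 0 0 0
0 0 0 0 0
0 0 0 0 0
0 0 0 0 0
0 0 0 0 0

Lights still on: 0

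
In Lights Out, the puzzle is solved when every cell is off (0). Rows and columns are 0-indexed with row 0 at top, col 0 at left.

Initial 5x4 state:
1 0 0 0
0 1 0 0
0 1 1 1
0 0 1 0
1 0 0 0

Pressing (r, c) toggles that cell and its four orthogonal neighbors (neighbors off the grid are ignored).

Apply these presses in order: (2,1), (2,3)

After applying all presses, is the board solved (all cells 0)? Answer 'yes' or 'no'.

Answer: no

Derivation:
After press 1 at (2,1):
1 0 0 0
0 0 0 0
1 0 0 1
0 1 1 0
1 0 0 0

After press 2 at (2,3):
1 0 0 0
0 0 0 1
1 0 1 0
0 1 1 1
1 0 0 0

Lights still on: 8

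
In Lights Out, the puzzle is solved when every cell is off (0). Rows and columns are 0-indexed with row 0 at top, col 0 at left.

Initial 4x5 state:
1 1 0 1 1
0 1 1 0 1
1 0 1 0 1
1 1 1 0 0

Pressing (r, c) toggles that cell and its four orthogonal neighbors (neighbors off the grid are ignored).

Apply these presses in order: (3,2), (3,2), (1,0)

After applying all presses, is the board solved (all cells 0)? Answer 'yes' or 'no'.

After press 1 at (3,2):
1 1 0 1 1
0 1 1 0 1
1 0 0 0 1
1 0 0 1 0

After press 2 at (3,2):
1 1 0 1 1
0 1 1 0 1
1 0 1 0 1
1 1 1 0 0

After press 3 at (1,0):
0 1 0 1 1
1 0 1 0 1
0 0 1 0 1
1 1 1 0 0

Lights still on: 11

Answer: no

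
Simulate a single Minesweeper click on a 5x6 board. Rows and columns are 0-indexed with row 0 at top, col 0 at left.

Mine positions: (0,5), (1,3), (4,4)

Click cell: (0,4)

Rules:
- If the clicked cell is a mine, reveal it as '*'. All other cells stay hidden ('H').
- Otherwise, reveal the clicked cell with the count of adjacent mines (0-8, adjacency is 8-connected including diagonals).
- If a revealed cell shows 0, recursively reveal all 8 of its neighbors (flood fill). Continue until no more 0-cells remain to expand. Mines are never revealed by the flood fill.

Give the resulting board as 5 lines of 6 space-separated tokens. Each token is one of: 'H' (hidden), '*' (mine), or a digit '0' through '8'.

H H H H 2 H
H H H H H H
H H H H H H
H H H H H H
H H H H H H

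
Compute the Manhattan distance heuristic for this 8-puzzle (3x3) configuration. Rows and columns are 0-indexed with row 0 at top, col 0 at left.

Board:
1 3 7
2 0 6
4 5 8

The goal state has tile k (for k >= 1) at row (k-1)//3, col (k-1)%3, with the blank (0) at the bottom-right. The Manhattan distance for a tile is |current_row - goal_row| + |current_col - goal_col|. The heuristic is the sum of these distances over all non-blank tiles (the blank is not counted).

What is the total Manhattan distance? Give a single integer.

Tile 1: at (0,0), goal (0,0), distance |0-0|+|0-0| = 0
Tile 3: at (0,1), goal (0,2), distance |0-0|+|1-2| = 1
Tile 7: at (0,2), goal (2,0), distance |0-2|+|2-0| = 4
Tile 2: at (1,0), goal (0,1), distance |1-0|+|0-1| = 2
Tile 6: at (1,2), goal (1,2), distance |1-1|+|2-2| = 0
Tile 4: at (2,0), goal (1,0), distance |2-1|+|0-0| = 1
Tile 5: at (2,1), goal (1,1), distance |2-1|+|1-1| = 1
Tile 8: at (2,2), goal (2,1), distance |2-2|+|2-1| = 1
Sum: 0 + 1 + 4 + 2 + 0 + 1 + 1 + 1 = 10

Answer: 10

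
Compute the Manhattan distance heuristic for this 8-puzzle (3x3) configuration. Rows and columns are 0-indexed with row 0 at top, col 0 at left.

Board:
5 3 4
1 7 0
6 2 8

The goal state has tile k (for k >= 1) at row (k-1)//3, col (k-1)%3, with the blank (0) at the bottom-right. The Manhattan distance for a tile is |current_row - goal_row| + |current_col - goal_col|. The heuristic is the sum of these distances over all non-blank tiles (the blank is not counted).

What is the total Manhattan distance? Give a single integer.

Answer: 15

Derivation:
Tile 5: at (0,0), goal (1,1), distance |0-1|+|0-1| = 2
Tile 3: at (0,1), goal (0,2), distance |0-0|+|1-2| = 1
Tile 4: at (0,2), goal (1,0), distance |0-1|+|2-0| = 3
Tile 1: at (1,0), goal (0,0), distance |1-0|+|0-0| = 1
Tile 7: at (1,1), goal (2,0), distance |1-2|+|1-0| = 2
Tile 6: at (2,0), goal (1,2), distance |2-1|+|0-2| = 3
Tile 2: at (2,1), goal (0,1), distance |2-0|+|1-1| = 2
Tile 8: at (2,2), goal (2,1), distance |2-2|+|2-1| = 1
Sum: 2 + 1 + 3 + 1 + 2 + 3 + 2 + 1 = 15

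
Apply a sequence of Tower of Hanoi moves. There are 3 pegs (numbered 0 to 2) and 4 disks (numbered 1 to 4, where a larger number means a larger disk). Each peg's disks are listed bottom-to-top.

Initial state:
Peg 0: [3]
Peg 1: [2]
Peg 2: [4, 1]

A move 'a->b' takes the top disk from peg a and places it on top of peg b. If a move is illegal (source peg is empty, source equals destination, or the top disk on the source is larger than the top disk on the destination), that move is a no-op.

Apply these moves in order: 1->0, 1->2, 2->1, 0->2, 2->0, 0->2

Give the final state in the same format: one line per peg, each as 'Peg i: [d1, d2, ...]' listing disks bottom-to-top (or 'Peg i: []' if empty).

After move 1 (1->0):
Peg 0: [3, 2]
Peg 1: []
Peg 2: [4, 1]

After move 2 (1->2):
Peg 0: [3, 2]
Peg 1: []
Peg 2: [4, 1]

After move 3 (2->1):
Peg 0: [3, 2]
Peg 1: [1]
Peg 2: [4]

After move 4 (0->2):
Peg 0: [3]
Peg 1: [1]
Peg 2: [4, 2]

After move 5 (2->0):
Peg 0: [3, 2]
Peg 1: [1]
Peg 2: [4]

After move 6 (0->2):
Peg 0: [3]
Peg 1: [1]
Peg 2: [4, 2]

Answer: Peg 0: [3]
Peg 1: [1]
Peg 2: [4, 2]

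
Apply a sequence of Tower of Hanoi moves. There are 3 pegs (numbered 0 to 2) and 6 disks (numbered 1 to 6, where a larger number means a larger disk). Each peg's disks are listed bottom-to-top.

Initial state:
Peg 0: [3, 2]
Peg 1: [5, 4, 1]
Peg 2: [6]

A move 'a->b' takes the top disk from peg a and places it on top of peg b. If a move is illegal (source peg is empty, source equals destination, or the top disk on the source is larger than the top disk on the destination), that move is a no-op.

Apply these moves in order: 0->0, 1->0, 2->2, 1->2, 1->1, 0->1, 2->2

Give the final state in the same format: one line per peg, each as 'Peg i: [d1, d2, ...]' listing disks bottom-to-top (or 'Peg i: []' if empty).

Answer: Peg 0: [3, 2]
Peg 1: [5, 1]
Peg 2: [6, 4]

Derivation:
After move 1 (0->0):
Peg 0: [3, 2]
Peg 1: [5, 4, 1]
Peg 2: [6]

After move 2 (1->0):
Peg 0: [3, 2, 1]
Peg 1: [5, 4]
Peg 2: [6]

After move 3 (2->2):
Peg 0: [3, 2, 1]
Peg 1: [5, 4]
Peg 2: [6]

After move 4 (1->2):
Peg 0: [3, 2, 1]
Peg 1: [5]
Peg 2: [6, 4]

After move 5 (1->1):
Peg 0: [3, 2, 1]
Peg 1: [5]
Peg 2: [6, 4]

After move 6 (0->1):
Peg 0: [3, 2]
Peg 1: [5, 1]
Peg 2: [6, 4]

After move 7 (2->2):
Peg 0: [3, 2]
Peg 1: [5, 1]
Peg 2: [6, 4]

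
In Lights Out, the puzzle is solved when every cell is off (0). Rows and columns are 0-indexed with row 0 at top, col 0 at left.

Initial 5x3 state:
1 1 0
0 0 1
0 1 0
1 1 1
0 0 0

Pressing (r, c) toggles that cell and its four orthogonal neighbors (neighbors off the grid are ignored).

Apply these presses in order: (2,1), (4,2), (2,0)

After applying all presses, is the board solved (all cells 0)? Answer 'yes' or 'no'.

After press 1 at (2,1):
1 1 0
0 1 1
1 0 1
1 0 1
0 0 0

After press 2 at (4,2):
1 1 0
0 1 1
1 0 1
1 0 0
0 1 1

After press 3 at (2,0):
1 1 0
1 1 1
0 1 1
0 0 0
0 1 1

Lights still on: 9

Answer: no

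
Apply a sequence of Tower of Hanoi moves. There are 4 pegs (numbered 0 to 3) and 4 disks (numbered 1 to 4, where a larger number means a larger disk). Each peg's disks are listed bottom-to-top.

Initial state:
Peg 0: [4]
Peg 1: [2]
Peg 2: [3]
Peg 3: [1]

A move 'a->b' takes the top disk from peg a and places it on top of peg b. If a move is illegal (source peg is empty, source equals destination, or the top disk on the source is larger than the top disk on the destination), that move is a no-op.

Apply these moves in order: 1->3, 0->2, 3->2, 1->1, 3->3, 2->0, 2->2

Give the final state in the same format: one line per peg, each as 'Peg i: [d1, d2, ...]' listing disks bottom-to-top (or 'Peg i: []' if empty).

After move 1 (1->3):
Peg 0: [4]
Peg 1: [2]
Peg 2: [3]
Peg 3: [1]

After move 2 (0->2):
Peg 0: [4]
Peg 1: [2]
Peg 2: [3]
Peg 3: [1]

After move 3 (3->2):
Peg 0: [4]
Peg 1: [2]
Peg 2: [3, 1]
Peg 3: []

After move 4 (1->1):
Peg 0: [4]
Peg 1: [2]
Peg 2: [3, 1]
Peg 3: []

After move 5 (3->3):
Peg 0: [4]
Peg 1: [2]
Peg 2: [3, 1]
Peg 3: []

After move 6 (2->0):
Peg 0: [4, 1]
Peg 1: [2]
Peg 2: [3]
Peg 3: []

After move 7 (2->2):
Peg 0: [4, 1]
Peg 1: [2]
Peg 2: [3]
Peg 3: []

Answer: Peg 0: [4, 1]
Peg 1: [2]
Peg 2: [3]
Peg 3: []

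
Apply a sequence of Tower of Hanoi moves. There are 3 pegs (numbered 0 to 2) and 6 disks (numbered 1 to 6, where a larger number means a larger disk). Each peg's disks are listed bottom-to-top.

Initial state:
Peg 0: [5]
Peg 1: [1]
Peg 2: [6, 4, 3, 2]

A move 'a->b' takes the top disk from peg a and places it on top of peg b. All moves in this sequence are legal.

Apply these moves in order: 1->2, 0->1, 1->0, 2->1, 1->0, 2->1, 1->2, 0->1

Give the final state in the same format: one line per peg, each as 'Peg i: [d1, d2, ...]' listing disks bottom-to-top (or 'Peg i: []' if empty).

After move 1 (1->2):
Peg 0: [5]
Peg 1: []
Peg 2: [6, 4, 3, 2, 1]

After move 2 (0->1):
Peg 0: []
Peg 1: [5]
Peg 2: [6, 4, 3, 2, 1]

After move 3 (1->0):
Peg 0: [5]
Peg 1: []
Peg 2: [6, 4, 3, 2, 1]

After move 4 (2->1):
Peg 0: [5]
Peg 1: [1]
Peg 2: [6, 4, 3, 2]

After move 5 (1->0):
Peg 0: [5, 1]
Peg 1: []
Peg 2: [6, 4, 3, 2]

After move 6 (2->1):
Peg 0: [5, 1]
Peg 1: [2]
Peg 2: [6, 4, 3]

After move 7 (1->2):
Peg 0: [5, 1]
Peg 1: []
Peg 2: [6, 4, 3, 2]

After move 8 (0->1):
Peg 0: [5]
Peg 1: [1]
Peg 2: [6, 4, 3, 2]

Answer: Peg 0: [5]
Peg 1: [1]
Peg 2: [6, 4, 3, 2]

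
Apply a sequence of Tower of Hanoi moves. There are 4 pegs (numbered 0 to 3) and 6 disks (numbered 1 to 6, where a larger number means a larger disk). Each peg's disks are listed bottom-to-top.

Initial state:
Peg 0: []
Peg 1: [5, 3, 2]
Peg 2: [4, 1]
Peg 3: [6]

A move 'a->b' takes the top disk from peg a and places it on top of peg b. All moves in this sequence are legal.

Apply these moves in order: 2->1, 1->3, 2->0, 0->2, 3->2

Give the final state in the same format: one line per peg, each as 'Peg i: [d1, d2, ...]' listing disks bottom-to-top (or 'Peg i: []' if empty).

After move 1 (2->1):
Peg 0: []
Peg 1: [5, 3, 2, 1]
Peg 2: [4]
Peg 3: [6]

After move 2 (1->3):
Peg 0: []
Peg 1: [5, 3, 2]
Peg 2: [4]
Peg 3: [6, 1]

After move 3 (2->0):
Peg 0: [4]
Peg 1: [5, 3, 2]
Peg 2: []
Peg 3: [6, 1]

After move 4 (0->2):
Peg 0: []
Peg 1: [5, 3, 2]
Peg 2: [4]
Peg 3: [6, 1]

After move 5 (3->2):
Peg 0: []
Peg 1: [5, 3, 2]
Peg 2: [4, 1]
Peg 3: [6]

Answer: Peg 0: []
Peg 1: [5, 3, 2]
Peg 2: [4, 1]
Peg 3: [6]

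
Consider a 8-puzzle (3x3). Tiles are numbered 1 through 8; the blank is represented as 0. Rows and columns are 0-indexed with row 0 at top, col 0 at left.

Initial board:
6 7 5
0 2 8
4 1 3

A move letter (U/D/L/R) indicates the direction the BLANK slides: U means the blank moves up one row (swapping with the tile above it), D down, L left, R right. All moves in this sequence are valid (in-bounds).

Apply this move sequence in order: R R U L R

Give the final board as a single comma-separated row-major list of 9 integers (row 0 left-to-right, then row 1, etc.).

After move 1 (R):
6 7 5
2 0 8
4 1 3

After move 2 (R):
6 7 5
2 8 0
4 1 3

After move 3 (U):
6 7 0
2 8 5
4 1 3

After move 4 (L):
6 0 7
2 8 5
4 1 3

After move 5 (R):
6 7 0
2 8 5
4 1 3

Answer: 6, 7, 0, 2, 8, 5, 4, 1, 3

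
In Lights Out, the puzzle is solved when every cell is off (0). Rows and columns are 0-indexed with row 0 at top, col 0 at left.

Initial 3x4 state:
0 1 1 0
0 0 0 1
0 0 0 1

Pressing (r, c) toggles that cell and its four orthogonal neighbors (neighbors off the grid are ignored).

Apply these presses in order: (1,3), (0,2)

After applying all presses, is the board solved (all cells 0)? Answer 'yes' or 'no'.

Answer: yes

Derivation:
After press 1 at (1,3):
0 1 1 1
0 0 1 0
0 0 0 0

After press 2 at (0,2):
0 0 0 0
0 0 0 0
0 0 0 0

Lights still on: 0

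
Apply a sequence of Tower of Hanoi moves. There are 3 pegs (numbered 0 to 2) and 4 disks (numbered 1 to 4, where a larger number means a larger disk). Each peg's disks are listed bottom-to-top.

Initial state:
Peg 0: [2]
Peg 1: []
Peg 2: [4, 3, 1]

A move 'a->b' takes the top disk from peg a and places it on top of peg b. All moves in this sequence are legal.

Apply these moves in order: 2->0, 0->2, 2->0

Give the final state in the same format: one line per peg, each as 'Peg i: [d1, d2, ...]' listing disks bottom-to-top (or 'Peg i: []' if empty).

After move 1 (2->0):
Peg 0: [2, 1]
Peg 1: []
Peg 2: [4, 3]

After move 2 (0->2):
Peg 0: [2]
Peg 1: []
Peg 2: [4, 3, 1]

After move 3 (2->0):
Peg 0: [2, 1]
Peg 1: []
Peg 2: [4, 3]

Answer: Peg 0: [2, 1]
Peg 1: []
Peg 2: [4, 3]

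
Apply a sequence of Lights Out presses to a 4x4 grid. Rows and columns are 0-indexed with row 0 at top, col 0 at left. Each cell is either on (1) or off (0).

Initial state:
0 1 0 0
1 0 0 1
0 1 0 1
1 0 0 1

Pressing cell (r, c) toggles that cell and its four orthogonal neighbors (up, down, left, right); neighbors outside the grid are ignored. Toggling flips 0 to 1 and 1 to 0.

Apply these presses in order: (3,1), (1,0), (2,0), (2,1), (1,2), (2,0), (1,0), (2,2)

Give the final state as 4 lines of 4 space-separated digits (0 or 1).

Answer: 0 1 1 0
1 0 0 0
1 0 1 0
0 0 0 1

Derivation:
After press 1 at (3,1):
0 1 0 0
1 0 0 1
0 0 0 1
0 1 1 1

After press 2 at (1,0):
1 1 0 0
0 1 0 1
1 0 0 1
0 1 1 1

After press 3 at (2,0):
1 1 0 0
1 1 0 1
0 1 0 1
1 1 1 1

After press 4 at (2,1):
1 1 0 0
1 0 0 1
1 0 1 1
1 0 1 1

After press 5 at (1,2):
1 1 1 0
1 1 1 0
1 0 0 1
1 0 1 1

After press 6 at (2,0):
1 1 1 0
0 1 1 0
0 1 0 1
0 0 1 1

After press 7 at (1,0):
0 1 1 0
1 0 1 0
1 1 0 1
0 0 1 1

After press 8 at (2,2):
0 1 1 0
1 0 0 0
1 0 1 0
0 0 0 1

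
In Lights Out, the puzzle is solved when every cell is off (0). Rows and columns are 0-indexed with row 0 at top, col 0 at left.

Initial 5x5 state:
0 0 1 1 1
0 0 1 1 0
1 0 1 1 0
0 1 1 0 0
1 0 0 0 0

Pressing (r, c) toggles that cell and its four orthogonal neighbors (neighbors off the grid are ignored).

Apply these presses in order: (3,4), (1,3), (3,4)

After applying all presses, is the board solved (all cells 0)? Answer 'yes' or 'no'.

After press 1 at (3,4):
0 0 1 1 1
0 0 1 1 0
1 0 1 1 1
0 1 1 1 1
1 0 0 0 1

After press 2 at (1,3):
0 0 1 0 1
0 0 0 0 1
1 0 1 0 1
0 1 1 1 1
1 0 0 0 1

After press 3 at (3,4):
0 0 1 0 1
0 0 0 0 1
1 0 1 0 0
0 1 1 0 0
1 0 0 0 0

Lights still on: 8

Answer: no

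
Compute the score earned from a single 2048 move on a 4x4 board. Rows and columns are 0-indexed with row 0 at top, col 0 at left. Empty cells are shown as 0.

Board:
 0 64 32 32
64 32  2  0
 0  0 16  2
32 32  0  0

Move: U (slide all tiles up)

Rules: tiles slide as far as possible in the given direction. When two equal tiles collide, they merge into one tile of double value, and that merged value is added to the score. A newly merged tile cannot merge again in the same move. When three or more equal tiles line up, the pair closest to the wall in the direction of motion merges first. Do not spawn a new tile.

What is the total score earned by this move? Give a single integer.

Slide up:
col 0: [0, 64, 0, 32] -> [64, 32, 0, 0]  score +0 (running 0)
col 1: [64, 32, 0, 32] -> [64, 64, 0, 0]  score +64 (running 64)
col 2: [32, 2, 16, 0] -> [32, 2, 16, 0]  score +0 (running 64)
col 3: [32, 0, 2, 0] -> [32, 2, 0, 0]  score +0 (running 64)
Board after move:
64 64 32 32
32 64  2  2
 0  0 16  0
 0  0  0  0

Answer: 64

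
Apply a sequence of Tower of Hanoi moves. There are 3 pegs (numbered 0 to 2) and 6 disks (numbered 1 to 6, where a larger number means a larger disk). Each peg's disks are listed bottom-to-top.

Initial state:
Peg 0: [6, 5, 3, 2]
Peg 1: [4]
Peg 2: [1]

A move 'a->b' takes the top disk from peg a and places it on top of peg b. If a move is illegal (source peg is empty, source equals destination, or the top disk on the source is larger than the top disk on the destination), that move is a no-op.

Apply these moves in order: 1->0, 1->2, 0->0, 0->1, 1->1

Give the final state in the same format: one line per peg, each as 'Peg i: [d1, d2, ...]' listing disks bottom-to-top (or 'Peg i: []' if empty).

Answer: Peg 0: [6, 5, 3]
Peg 1: [4, 2]
Peg 2: [1]

Derivation:
After move 1 (1->0):
Peg 0: [6, 5, 3, 2]
Peg 1: [4]
Peg 2: [1]

After move 2 (1->2):
Peg 0: [6, 5, 3, 2]
Peg 1: [4]
Peg 2: [1]

After move 3 (0->0):
Peg 0: [6, 5, 3, 2]
Peg 1: [4]
Peg 2: [1]

After move 4 (0->1):
Peg 0: [6, 5, 3]
Peg 1: [4, 2]
Peg 2: [1]

After move 5 (1->1):
Peg 0: [6, 5, 3]
Peg 1: [4, 2]
Peg 2: [1]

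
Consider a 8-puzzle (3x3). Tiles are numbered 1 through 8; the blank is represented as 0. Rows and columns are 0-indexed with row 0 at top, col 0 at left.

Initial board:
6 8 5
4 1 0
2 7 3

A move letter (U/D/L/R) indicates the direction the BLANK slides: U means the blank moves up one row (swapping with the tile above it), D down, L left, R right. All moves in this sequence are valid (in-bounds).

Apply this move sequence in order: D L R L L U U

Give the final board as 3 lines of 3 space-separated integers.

Answer: 0 8 5
6 1 3
4 2 7

Derivation:
After move 1 (D):
6 8 5
4 1 3
2 7 0

After move 2 (L):
6 8 5
4 1 3
2 0 7

After move 3 (R):
6 8 5
4 1 3
2 7 0

After move 4 (L):
6 8 5
4 1 3
2 0 7

After move 5 (L):
6 8 5
4 1 3
0 2 7

After move 6 (U):
6 8 5
0 1 3
4 2 7

After move 7 (U):
0 8 5
6 1 3
4 2 7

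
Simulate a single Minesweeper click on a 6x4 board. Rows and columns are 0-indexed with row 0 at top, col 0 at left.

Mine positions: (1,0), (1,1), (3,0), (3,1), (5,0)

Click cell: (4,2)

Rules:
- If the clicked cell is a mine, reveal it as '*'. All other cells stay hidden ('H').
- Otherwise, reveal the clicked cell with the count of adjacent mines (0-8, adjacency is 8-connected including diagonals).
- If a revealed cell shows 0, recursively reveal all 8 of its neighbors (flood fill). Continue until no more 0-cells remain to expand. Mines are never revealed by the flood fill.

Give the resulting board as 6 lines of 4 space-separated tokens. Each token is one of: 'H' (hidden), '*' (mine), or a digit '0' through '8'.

H H H H
H H H H
H H H H
H H H H
H H 1 H
H H H H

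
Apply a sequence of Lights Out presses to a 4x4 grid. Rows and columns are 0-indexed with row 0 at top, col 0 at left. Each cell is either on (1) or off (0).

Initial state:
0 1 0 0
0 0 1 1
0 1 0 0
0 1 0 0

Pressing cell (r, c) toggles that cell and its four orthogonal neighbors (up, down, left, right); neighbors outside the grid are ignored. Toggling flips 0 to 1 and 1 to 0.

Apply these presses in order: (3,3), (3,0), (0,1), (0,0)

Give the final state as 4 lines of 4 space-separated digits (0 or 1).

Answer: 0 1 1 0
1 1 1 1
1 1 0 1
1 0 1 1

Derivation:
After press 1 at (3,3):
0 1 0 0
0 0 1 1
0 1 0 1
0 1 1 1

After press 2 at (3,0):
0 1 0 0
0 0 1 1
1 1 0 1
1 0 1 1

After press 3 at (0,1):
1 0 1 0
0 1 1 1
1 1 0 1
1 0 1 1

After press 4 at (0,0):
0 1 1 0
1 1 1 1
1 1 0 1
1 0 1 1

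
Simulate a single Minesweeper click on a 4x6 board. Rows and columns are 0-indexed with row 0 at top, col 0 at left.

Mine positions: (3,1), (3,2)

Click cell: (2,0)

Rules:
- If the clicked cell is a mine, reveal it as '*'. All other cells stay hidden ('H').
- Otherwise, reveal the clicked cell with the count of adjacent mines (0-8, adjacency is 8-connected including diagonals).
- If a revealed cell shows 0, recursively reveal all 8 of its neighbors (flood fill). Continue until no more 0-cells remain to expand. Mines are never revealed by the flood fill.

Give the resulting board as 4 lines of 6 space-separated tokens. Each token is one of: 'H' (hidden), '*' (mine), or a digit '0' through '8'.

H H H H H H
H H H H H H
1 H H H H H
H H H H H H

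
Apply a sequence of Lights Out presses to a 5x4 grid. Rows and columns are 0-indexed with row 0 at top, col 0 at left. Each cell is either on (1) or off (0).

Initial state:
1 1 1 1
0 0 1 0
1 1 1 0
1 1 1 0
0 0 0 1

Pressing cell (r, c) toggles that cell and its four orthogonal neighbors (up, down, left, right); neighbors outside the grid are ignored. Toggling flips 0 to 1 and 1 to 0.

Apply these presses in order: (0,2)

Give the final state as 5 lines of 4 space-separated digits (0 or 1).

Answer: 1 0 0 0
0 0 0 0
1 1 1 0
1 1 1 0
0 0 0 1

Derivation:
After press 1 at (0,2):
1 0 0 0
0 0 0 0
1 1 1 0
1 1 1 0
0 0 0 1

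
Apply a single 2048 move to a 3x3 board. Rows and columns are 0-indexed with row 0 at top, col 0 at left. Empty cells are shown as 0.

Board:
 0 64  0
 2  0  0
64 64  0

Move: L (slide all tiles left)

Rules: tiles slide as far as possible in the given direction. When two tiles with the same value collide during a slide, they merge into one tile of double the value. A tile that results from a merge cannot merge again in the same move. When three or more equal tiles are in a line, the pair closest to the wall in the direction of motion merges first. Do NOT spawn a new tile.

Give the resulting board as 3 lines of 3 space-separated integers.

Answer:  64   0   0
  2   0   0
128   0   0

Derivation:
Slide left:
row 0: [0, 64, 0] -> [64, 0, 0]
row 1: [2, 0, 0] -> [2, 0, 0]
row 2: [64, 64, 0] -> [128, 0, 0]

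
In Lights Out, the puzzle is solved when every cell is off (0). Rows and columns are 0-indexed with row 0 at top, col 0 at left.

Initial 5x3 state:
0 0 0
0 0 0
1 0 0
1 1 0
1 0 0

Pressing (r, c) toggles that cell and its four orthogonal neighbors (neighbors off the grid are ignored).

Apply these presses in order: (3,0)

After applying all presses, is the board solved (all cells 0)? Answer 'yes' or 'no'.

Answer: yes

Derivation:
After press 1 at (3,0):
0 0 0
0 0 0
0 0 0
0 0 0
0 0 0

Lights still on: 0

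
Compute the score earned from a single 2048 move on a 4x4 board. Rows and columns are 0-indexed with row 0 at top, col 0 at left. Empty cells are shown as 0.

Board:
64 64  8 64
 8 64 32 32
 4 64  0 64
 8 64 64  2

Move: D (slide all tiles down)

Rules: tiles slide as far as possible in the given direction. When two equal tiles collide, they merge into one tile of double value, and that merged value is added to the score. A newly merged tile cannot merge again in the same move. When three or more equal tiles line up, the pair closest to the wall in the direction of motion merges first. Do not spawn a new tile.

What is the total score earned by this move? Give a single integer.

Answer: 256

Derivation:
Slide down:
col 0: [64, 8, 4, 8] -> [64, 8, 4, 8]  score +0 (running 0)
col 1: [64, 64, 64, 64] -> [0, 0, 128, 128]  score +256 (running 256)
col 2: [8, 32, 0, 64] -> [0, 8, 32, 64]  score +0 (running 256)
col 3: [64, 32, 64, 2] -> [64, 32, 64, 2]  score +0 (running 256)
Board after move:
 64   0   0  64
  8   0   8  32
  4 128  32  64
  8 128  64   2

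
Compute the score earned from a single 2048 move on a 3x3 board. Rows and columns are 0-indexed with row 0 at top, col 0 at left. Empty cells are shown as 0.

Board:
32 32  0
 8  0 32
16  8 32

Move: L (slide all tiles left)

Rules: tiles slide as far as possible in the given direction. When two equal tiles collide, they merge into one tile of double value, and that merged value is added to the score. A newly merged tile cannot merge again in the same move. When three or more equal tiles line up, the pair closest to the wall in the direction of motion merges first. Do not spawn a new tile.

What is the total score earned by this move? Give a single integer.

Answer: 64

Derivation:
Slide left:
row 0: [32, 32, 0] -> [64, 0, 0]  score +64 (running 64)
row 1: [8, 0, 32] -> [8, 32, 0]  score +0 (running 64)
row 2: [16, 8, 32] -> [16, 8, 32]  score +0 (running 64)
Board after move:
64  0  0
 8 32  0
16  8 32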